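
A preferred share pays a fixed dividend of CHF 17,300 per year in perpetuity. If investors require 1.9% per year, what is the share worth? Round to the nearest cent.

CHF 910,526.32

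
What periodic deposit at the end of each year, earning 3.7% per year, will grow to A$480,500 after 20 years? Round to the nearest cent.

A$16,644.71

PMT = 480500 / ( [(1+0.037)^20 − 1] / 0.037 ) = 480500 / 28.868030 = 16,644.7104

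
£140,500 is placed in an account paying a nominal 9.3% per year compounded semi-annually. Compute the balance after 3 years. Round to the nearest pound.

£184,549

Periodic rate i = 0.093/2 = 0.0465; n = 3 × 2 = 6 periods.
FV = 140,500 × (1 + 0.0465)^6 = 184,549.0102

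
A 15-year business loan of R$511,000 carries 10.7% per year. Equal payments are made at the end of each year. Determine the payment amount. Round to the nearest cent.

Annuity-PV factor = 7.311556; PMT = 511000 / 7.311556 = 69,889.3670

R$69,889.37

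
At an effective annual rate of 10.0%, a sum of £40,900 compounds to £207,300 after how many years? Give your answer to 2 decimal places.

(1+i)^n = 207300/40900 = 5.06846, so n = ln 5.06846 / ln 1.1 = 17.0290 years

17.03 years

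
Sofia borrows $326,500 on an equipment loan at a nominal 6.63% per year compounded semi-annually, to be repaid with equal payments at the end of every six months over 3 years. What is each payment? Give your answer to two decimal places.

Periodic rate i = 0.0663/2 = 0.03315; n = 3 × 2 = 6 periods.
PMT = 326500 / ( [1 − (1+0.03315)^(−6)] / 0.03315 ) = 326500 / 5.361086 = 60,901.8352

$60,901.84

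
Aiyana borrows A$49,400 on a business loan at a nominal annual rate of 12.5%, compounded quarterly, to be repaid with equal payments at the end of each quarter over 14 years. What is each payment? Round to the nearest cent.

A$1,879.17

i = 0.125/4 = 0.03125 per quarter; n = 14·4 = 56.
Annuity-PV factor = 26.288264; PMT = 49400 / 26.288264 = 1,879.1656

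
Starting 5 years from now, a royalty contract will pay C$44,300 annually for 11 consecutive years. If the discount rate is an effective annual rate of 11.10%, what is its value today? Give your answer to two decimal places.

C$179,659.36

PV at t=4 (ordinary 11-year annuity): 44300 × a(11|0.111) = 44300 × 6.178775 = 273,719.7245
Discount back 4 years: 273,719.7245 × (1+0.111)^(−4) = 273,719.7245 × 0.656363 = 179,659.3642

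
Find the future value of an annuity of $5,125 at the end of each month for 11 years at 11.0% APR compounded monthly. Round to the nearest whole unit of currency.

$1,305,506

With 12 periods per year: i = 0.00916667, n = 132.
Accumulation factor s(132|0.00916667) = 254.732784; FV = 5125 × 254.732784 = 1,305,505.5159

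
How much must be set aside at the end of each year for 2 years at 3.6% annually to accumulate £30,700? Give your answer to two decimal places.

£15,078.59

FV-annuity factor = 2.036000; PMT = 30700 / 2.036000 = 15,078.5855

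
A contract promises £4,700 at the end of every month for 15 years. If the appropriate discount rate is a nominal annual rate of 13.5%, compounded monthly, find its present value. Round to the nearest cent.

£362,006.69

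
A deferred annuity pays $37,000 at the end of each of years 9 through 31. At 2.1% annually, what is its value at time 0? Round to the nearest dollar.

$566,935

PV at t=8 (ordinary 23-year annuity): 37000 × a(23|0.021) = 37000 × 18.094134 = 669,482.9540
Discount back 8 years: 669,482.9540 × (1+0.021)^(−8) = 669,482.9540 × 0.846826 = 566,935.4149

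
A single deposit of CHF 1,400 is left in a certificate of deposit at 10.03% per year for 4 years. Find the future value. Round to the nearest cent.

FV = PV·(1+i)^n = 1,400 × 1.465698 = 2,051.9770

CHF 2,051.98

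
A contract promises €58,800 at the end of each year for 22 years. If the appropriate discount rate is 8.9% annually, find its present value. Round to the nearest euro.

€559,429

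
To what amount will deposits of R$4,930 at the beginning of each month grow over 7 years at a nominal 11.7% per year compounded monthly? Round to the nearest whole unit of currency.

R$642,937

With 12 periods per year: i = 0.00975, n = 84.
FV = PMT · [(1+i)^n − 1] / i × (1+i) = 4930 · 130.413152 = 642,936.8397
(annuity-due: payments at period start, so ×(1+i).)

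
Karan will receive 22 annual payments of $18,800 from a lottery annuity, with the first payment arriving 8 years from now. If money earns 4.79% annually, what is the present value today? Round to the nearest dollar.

Value one period before first payment (t=7): 18800 × [1 − (1+0.0479)^(−22)] / 0.0479 = 18800 × 13.418730 = 252,272.1281
Discount back 7 years: 252,272.1281 × (1+0.0479)^(−7) = 252,272.1281 × 0.720711 = 181,815.2838

$181,815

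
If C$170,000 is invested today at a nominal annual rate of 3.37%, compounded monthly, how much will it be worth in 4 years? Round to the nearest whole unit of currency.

i = 0.0337/12 = 0.00280833 per month; n = 4·12 = 48.
FV = PV·(1+i)^n = 170,000 × 1.144092 = 194,495.5938

C$194,496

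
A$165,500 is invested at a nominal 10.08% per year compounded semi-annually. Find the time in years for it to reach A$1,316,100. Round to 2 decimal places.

Periodic rate i = 0.1008/2 = 0.0504.
n = ln(1.3161e+06/165500) / ln(1+0.0504) = ln(7.95227) / 0.049171 = 42.1683 half-years
= 42.1683/2 years

21.08 years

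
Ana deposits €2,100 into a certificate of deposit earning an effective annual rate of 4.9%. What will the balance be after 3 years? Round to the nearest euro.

€2,424

2,100 × (1+0.049)^3 = 2,100 × 1.154321 = 2,424.0734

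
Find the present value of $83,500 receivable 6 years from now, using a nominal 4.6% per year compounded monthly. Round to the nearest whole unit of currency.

i = 0.046/12 = 0.00383333 per month; n = 6·12 = 72.
PV = FV·(1+i)^(−n) = 83,500 × 0.759213 = 63,394.3210

$63,394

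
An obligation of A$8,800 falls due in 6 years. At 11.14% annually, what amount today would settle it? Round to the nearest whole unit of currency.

PV = 8,800 / (1 + 0.1114)^6 = 8,800 / 1.884614 = 4,669.3918

A$4,669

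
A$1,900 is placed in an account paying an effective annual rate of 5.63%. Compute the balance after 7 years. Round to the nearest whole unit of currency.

FV = PV·(1+i)^n = 1,900 × 1.467273 = 2,787.8189

A$2,788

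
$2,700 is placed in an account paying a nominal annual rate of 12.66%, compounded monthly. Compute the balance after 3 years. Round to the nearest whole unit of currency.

i = 0.1266/12 = 0.01055 per month; n = 3·12 = 36.
FV = PV·(1+i)^n = 2,700 × 1.459086 = 3,939.5335

$3,940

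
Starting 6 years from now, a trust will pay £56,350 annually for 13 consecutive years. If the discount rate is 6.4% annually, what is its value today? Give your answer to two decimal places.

£357,415.96

Value one period before first payment (t=5): 56350 × [1 − (1+0.064)^(−13)] / 0.064 = 56350 × 8.649443 = 487,396.1396
PV₀ = 487,396.1396 / (1+0.064)^5 = 487,396.1396 / 1.363666 = 357,415.9631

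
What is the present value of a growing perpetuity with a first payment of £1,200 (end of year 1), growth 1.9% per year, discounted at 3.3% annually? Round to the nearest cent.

£85,714.29

PV = D₁/(r − g) = 1200/(0.033 − 0.019) = 85,714.2857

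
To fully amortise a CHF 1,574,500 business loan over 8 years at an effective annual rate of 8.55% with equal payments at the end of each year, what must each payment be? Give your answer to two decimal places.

CHF 279,731.62

Annuity-PV factor = 5.628609; PMT = 1.5745e+06 / 5.628609 = 279,731.6196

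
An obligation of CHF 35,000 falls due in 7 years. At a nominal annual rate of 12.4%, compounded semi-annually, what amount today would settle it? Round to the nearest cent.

CHF 15,077.34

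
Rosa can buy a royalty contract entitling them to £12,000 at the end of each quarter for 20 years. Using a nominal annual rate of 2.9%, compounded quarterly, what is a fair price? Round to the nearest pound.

Periodic rate i = 0.029/4 = 0.00725; n = 20 × 4 = 80 periods.
Annuity factor a(80|0.00725) = 60.541914; PV = 12000 × 60.541914 = 726,502.9731

£726,503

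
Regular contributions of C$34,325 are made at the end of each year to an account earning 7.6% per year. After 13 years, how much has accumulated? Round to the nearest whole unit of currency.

FV = PMT · [(1+i)^n − 1] / i = 34325 · 20.941442 = 718,815.0057

C$718,815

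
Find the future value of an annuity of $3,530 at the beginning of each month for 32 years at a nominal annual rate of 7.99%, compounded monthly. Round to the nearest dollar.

With 12 periods per year: i = 0.00665833, n = 384.
FV = 3530 × [(1+0.00665833)^384 − 1] / 0.00665833 × (1+i) = 3530 × 1781.849851 = 6,289,929.9752
Payments are at the start of each period, so multiply by (1+i).

$6,289,930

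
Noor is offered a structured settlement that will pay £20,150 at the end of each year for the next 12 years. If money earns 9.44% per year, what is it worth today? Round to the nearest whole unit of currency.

£141,145

Annuity factor a(12|0.0944) = 7.004703; PV = 20150 × 7.004703 = 141,144.7747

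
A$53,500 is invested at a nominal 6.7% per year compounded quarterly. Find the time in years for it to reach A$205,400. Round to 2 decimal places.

20.25 years

Periodic rate i = 0.067/4 = 0.01675.
(1+i)^n = 205400/53500 = 3.83925, so n = ln 3.83925 / ln 1.01675 = 80.9859 quarters
= 80.9859/4 years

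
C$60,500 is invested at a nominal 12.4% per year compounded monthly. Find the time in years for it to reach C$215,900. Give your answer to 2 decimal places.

Periodic rate i = 0.124/12 = 0.0103333.
n = ln(215900/60500) / ln(1+0.0103333) = ln(3.56860) / 0.010280 = 123.7484 months
= 123.7484/12 years

10.31 years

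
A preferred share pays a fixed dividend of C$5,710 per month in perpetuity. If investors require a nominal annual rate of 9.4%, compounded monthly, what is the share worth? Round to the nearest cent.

Periodic rate i = 0.094/12 = 0.00783333.
PV = C/r = 5710/0.00783333 = 728,936.1702

C$728,936.17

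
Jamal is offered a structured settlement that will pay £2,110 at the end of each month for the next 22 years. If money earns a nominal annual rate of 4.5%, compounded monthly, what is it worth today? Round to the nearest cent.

£353,205.36

With 12 periods per year: i = 0.00375, n = 264.
Annuity factor a(264|0.00375) = 167.395907; PV = 2110 × 167.395907 = 353,205.3641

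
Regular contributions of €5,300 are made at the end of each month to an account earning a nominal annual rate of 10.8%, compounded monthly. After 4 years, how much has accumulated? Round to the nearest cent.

€316,446.17

Periodic rate i = 0.108/12 = 0.009; n = 4 × 12 = 48 periods.
FV = PMT · [(1+i)^n − 1] / i = 5300 · 59.706825 = 316,446.1718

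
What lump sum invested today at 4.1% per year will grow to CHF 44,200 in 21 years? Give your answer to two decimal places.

CHF 19,008.90

PV = 44,200 / (1 + 0.041)^21 = 44,200 / 2.325227 = 19,008.8984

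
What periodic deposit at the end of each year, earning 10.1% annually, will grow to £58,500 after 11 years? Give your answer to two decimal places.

PMT = 58500 / ( [(1+0.101)^11 − 1] / 0.101 ) = 58500 / 18.631465 = 3,139.8498

£3,139.85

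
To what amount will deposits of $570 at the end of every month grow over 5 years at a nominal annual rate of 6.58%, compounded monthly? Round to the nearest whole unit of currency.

$40,367

Periodic rate i = 0.0658/12 = 0.00548333; n = 5 × 12 = 60 periods.
FV = PMT · [(1+i)^n − 1] / i = 570 · 70.819982 = 40,367.3898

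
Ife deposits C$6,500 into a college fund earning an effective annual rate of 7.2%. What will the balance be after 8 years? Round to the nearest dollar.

C$11,336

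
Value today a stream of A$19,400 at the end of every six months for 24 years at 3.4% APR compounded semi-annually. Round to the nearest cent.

A$633,078.96

Periodic rate i = 0.034/2 = 0.017; n = 24 × 2 = 48 periods.
PV = 19400 × [1 − (1+0.017)^(−48)] / 0.017 = 19400 × 32.632936 = 633,078.9586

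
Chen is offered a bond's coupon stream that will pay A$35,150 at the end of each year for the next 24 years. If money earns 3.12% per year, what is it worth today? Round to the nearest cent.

A$587,661.80

PV = PMT · [1 − (1+i)^(−n)] / i = 35150 · 16.718686 = 587,661.8034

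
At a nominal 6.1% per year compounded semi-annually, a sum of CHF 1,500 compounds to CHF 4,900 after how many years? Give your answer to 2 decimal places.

19.70 years

Periodic rate i = 0.061/2 = 0.0305.
n = ln(4900/1500) / ln(1+0.0305) = ln(3.26667) / 0.030044 = 39.4011 half-years
= 39.4011/2 years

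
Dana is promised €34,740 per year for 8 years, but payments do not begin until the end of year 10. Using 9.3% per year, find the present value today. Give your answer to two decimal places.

€85,413.10

Value one period before first payment (t=9): 34740 × [1 − (1+0.093)^(−8)] / 0.093 = 34740 × 5.473638 = 190,154.1984
PV₀ = 190,154.1984 / (1+0.093)^9 = 190,154.1984 / 2.226289 = 85,413.0954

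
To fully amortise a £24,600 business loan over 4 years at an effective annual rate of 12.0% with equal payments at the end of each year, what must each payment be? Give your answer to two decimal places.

£8,099.17

PMT = 24600 / ( [1 − (1+0.12)^(−4)] / 0.12 ) = 24600 / 3.037349 = 8,099.1671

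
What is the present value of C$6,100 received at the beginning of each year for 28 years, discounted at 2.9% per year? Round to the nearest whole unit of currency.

C$119,234

Annuity factor a(28|0.029) × (1+i) = 19.546481; PV = 6100 × 19.546481 = 119,233.5348
(annuity-due: payments at period start, so ×(1+i).)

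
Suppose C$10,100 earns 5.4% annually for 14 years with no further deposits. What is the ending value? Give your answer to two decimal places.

FV = 10,100 × (1 + 0.054)^14 = 21,090.6481

C$21,090.65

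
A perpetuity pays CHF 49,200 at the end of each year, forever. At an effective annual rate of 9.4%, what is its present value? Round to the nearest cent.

PV = PMT / i = 49200 / 0.094 = 523,404.2553

CHF 523,404.26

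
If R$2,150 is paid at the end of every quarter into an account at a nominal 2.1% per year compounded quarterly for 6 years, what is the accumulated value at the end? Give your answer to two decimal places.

Periodic rate i = 0.021/4 = 0.00525; n = 6 × 4 = 24 periods.
FV = 2150 × [(1+0.00525)^24 − 1] / 0.00525 = 2150 × 25.506357 = 54,838.6674

R$54,838.67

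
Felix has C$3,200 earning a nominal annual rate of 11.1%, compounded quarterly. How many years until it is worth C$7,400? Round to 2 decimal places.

7.66 years

Periodic rate i = 0.111/4 = 0.02775.
n = ln(7400/3200) / ln(1+0.02775) = ln(2.31250) / 0.027372 = 30.6273 quarters
= 30.6273/4 years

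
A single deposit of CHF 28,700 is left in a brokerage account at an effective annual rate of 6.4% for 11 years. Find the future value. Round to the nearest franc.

CHF 56,786

FV = 28,700 × (1 + 0.064)^11 = 56,785.8073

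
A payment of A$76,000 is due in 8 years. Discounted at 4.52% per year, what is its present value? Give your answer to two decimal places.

PV = 76,000 / (1 + 0.0452)^8 = 76,000 / 1.424279 = 53,360.3149

A$53,360.31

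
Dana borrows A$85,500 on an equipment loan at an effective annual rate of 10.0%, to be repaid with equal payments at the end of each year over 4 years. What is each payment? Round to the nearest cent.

A$26,972.75

PMT = 85500 / ( [1 − (1+0.1)^(−4)] / 0.1 ) = 85500 / 3.169865 = 26,972.7537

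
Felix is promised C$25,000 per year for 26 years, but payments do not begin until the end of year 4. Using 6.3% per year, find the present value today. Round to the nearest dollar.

C$262,896

PV at t=3 (ordinary 26-year annuity): 25000 × a(26|0.063) = 25000 × 12.631154 = 315,778.8377
PV₀ = 315,778.8377 / (1+0.063)^3 = 315,778.8377 / 1.201157 = 262,895.5460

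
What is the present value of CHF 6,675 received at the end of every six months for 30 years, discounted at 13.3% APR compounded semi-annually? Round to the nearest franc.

Periodic rate i = 0.133/2 = 0.0665; n = 30 × 2 = 60 periods.
PV = PMT · [1 − (1+i)^(−n)] / i = 6675 · 14.721711 = 98,267.4183

CHF 98,267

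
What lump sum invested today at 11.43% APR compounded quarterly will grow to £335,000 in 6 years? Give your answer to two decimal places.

£170,365.50

i = 0.1143/4 = 0.028575 per quarter; n = 6·4 = 24.
PV = 335,000 / (1 + 0.028575)^24 = 335,000 / 1.966361 = 170,365.5038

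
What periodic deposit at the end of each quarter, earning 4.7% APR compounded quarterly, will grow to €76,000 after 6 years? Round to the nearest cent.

With 4 periods per year: i = 0.01175, n = 24.
FV-annuity factor = 27.540518; PMT = 76000 / 27.540518 = 2,759.5705

€2,759.57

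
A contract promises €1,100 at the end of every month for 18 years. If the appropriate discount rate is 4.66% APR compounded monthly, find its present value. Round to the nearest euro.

i = 0.0466/12 = 0.00388333 per month; n = 18·12 = 216.
PV = 1100 × [1 − (1+0.00388333)^(−216)] / 0.00388333 = 1100 × 146.026198 = 160,628.8175

€160,629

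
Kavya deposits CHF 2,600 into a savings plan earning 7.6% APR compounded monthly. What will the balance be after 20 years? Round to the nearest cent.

Periodic rate i = 0.076/12 = 0.00633333; n = 20 × 12 = 240 periods.
FV = PV·(1+i)^n = 2,600 × 4.550362 = 11,830.9424

CHF 11,830.94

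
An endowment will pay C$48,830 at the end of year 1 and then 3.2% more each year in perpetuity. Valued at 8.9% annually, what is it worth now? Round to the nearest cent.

PV = PMT / (i − g) = 48830 / (0.089 − 0.032) = 48830 / 0.057000 = 856,666.6667

C$856,666.67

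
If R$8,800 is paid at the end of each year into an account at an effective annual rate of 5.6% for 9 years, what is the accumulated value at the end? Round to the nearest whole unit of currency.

FV = PMT · [(1+i)^n − 1] / i = 8800 · 11.302838 = 99,464.9757

R$99,465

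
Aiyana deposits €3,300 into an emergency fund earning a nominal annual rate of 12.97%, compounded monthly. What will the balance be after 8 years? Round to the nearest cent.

€9,262.33

With 12 periods per year: i = 0.0108083, n = 96.
3,300 × (1+0.0108083)^96 = 3,300 × 2.806765 = 9,262.3258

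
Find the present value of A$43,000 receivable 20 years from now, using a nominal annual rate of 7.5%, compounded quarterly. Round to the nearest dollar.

i = 0.075/4 = 0.01875 per quarter; n = 20·4 = 80.
PV = FV·(1+i)^(−n) = 43,000 × 0.226251 = 9,728.7875

A$9,729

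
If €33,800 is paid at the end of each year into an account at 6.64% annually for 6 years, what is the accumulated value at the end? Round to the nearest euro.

FV = 33800 × [(1+0.0664)^6 − 1] / 0.0664 = 33800 × 7.088688 = 239,597.6696

€239,598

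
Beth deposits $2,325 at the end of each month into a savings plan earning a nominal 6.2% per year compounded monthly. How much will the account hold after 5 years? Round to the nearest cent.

i = 0.062/12 = 0.00516667 per month; n = 5·12 = 60.
FV = PMT · [(1+i)^n − 1] / i = 2325 · 70.129823 = 163,051.8383

$163,051.84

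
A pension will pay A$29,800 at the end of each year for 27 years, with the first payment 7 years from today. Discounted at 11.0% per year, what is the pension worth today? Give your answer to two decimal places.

Value one period before first payment (t=6): 29800 × [1 − (1+0.11)^(−27)] / 0.11 = 29800 × 8.547800 = 254,724.4469
PV₀ = 254,724.4469 / (1+0.11)^6 = 254,724.4469 / 1.870415 = 136,186.0913

A$136,186.09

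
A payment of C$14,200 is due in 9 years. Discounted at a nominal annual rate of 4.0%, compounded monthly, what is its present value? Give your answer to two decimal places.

C$9,912.94

i = 0.04/12 = 0.00333333 per month; n = 9·12 = 108.
Discount factor = (1+0.00333333)^(−108) = 0.698094; PV = 14,200 × 0.698094 = 9,912.9366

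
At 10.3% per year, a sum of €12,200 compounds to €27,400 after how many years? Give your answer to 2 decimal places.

(1+i)^n = 27400/12200 = 2.24590, so n = ln 2.24590 / ln 1.103 = 8.2534 years

8.25 years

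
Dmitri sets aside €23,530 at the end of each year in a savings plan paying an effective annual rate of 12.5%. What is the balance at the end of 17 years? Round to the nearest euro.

€1,205,895

FV = 23530 × [(1+0.125)^17 − 1] / 0.125 = 23530 × 51.249252 = 1,205,894.8889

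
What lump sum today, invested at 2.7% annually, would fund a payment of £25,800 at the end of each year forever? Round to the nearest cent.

£955,555.56

PV = C/r = 25800/0.027 = 955,555.5556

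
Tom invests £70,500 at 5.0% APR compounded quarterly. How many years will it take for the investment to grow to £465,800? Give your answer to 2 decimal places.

Periodic rate i = 0.05/4 = 0.0125.
(1+i)^n = 465800/70500 = 6.60709, so n = ln 6.60709 / ln 1.0125 = 151.9936 quarters
= 151.9936/4 years

38.00 years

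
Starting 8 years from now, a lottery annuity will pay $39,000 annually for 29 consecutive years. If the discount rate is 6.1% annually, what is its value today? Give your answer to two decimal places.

$346,548.66

Value one period before first payment (t=7): 39000 × [1 − (1+0.061)^(−29)] / 0.061 = 39000 × 13.449536 = 524,531.9037
Discount back 7 years: 524,531.9037 × (1+0.061)^(−7) = 524,531.9037 × 0.660682 = 346,548.6578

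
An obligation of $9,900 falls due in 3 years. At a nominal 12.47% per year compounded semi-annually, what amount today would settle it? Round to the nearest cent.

$6,886.99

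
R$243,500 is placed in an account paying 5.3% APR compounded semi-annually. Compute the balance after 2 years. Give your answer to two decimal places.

R$270,355.23

Periodic rate i = 0.053/2 = 0.0265; n = 2 × 2 = 4 periods.
FV = 243,500 × (1 + 0.0265)^4 = 270,355.2331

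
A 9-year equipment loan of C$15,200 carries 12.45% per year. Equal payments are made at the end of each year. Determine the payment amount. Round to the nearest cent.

PMT = 15200 / ( [1 − (1+0.1245)^(−9)] / 0.1245 ) = 15200 / 5.238327 = 2,901.6897

C$2,901.69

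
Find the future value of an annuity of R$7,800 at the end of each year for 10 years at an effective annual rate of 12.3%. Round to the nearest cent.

R$138,881.25

FV = 7800 × [(1+0.123)^10 − 1] / 0.123 = 7800 × 17.805289 = 138,881.2533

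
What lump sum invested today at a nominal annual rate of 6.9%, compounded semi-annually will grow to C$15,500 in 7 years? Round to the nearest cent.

C$9,640.62

With 2 periods per year: i = 0.0345, n = 14.
Discount factor = (1+0.0345)^(−14) = 0.621975; PV = 15,500 × 0.621975 = 9,640.6156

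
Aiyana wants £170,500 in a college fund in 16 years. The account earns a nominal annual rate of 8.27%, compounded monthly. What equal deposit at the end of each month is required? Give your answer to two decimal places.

£429.09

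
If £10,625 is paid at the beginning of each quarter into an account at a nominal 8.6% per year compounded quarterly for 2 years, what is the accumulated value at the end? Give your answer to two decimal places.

£93,649.90

With 4 periods per year: i = 0.0215, n = 8.
FV = 10625 × [(1+0.0215)^8 − 1] / 0.0215 × (1+i) = 10625 × 8.814109 = 93,649.9033
(annuity-due: payments at period start, so ×(1+i).)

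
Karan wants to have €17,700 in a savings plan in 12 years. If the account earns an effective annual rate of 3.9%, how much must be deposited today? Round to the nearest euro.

€11,184

PV = 17,700 / (1 + 0.039)^12 = 17,700 / 1.582656 = 11,183.7306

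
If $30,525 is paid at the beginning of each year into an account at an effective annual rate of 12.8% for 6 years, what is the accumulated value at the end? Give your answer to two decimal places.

$285,125.55

Accumulation factor s(6|0.128) × (1+i) = 9.340722; FV = 30525 × 9.340722 = 285,125.5507
Payments are at the start of each period, so multiply by (1+i).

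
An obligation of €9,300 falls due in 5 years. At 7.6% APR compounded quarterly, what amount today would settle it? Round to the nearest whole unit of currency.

€6,383

With 4 periods per year: i = 0.019, n = 20.
Discount factor = (1+0.019)^(−20) = 0.686304; PV = 9,300 × 0.686304 = 6,382.6241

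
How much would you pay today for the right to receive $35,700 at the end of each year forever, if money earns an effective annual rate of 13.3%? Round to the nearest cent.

$268,421.05

PV = C/r = 35700/0.133 = 268,421.0526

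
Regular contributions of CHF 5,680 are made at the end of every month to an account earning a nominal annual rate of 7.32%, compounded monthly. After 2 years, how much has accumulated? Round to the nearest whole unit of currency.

Periodic rate i = 0.0732/12 = 0.0061; n = 2 × 12 = 24 periods.
Accumulation factor s(24|0.0061) = 25.761385; FV = 5680 × 25.761385 = 146,324.6665

CHF 146,325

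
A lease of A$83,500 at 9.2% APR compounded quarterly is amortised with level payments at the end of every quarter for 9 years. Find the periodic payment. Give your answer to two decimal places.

i = 0.092/4 = 0.023 per quarter; n = 9·4 = 36.
Annuity-PV factor = 24.302644; PMT = 83500 / 24.302644 = 3,435.8402

A$3,435.84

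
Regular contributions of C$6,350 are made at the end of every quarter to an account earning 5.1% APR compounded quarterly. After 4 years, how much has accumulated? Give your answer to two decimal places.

C$111,918.28

i = 0.051/4 = 0.01275 per quarter; n = 4·4 = 16.
FV = 6350 × [(1+0.01275)^16 − 1] / 0.01275 = 6350 × 17.624925 = 111,918.2766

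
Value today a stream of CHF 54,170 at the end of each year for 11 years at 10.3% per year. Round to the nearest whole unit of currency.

CHF 347,030

PV = PMT · [1 − (1+i)^(−n)] / i = 54170 · 6.406319 = 347,030.3076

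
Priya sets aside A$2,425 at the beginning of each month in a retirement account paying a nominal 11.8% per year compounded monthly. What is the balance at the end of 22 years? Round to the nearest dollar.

A$3,048,444

i = 0.118/12 = 0.00983333 per month; n = 22·12 = 264.
FV = 2425 × [(1+0.00983333)^264 − 1] / 0.00983333 × (1+i) = 2425 × 1257.090249 = 3,048,443.8546
Payments are at the start of each period, so multiply by (1+i).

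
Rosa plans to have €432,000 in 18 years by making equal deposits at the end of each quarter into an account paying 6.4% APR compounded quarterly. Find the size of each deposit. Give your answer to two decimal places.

€3,236.27

i = 0.064/4 = 0.016 per quarter; n = 18·4 = 72.
FV-annuity factor = 133.486876; PMT = 432000 / 133.486876 = 3,236.2732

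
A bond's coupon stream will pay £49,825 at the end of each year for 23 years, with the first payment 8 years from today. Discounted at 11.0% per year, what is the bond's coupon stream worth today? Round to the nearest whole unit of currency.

Value one period before first payment (t=7): 49825 × [1 − (1+0.11)^(−23)] / 0.11 = 49825 × 8.266432 = 411,874.9545
PV₀ = 411,874.9545 / (1+0.11)^7 = 411,874.9545 / 2.076160 = 198,383.0361

£198,383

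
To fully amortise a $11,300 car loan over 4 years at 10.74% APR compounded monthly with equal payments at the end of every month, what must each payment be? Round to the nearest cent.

$290.63

i = 0.1074/12 = 0.00895 per month; n = 4·12 = 48.
PMT = 11300 / ( [1 − (1+0.00895)^(−48)] / 0.00895 ) = 11300 / 38.881095 = 290.6297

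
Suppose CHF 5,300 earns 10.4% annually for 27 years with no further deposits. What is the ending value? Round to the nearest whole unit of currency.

CHF 76,637

5,300 × (1+0.104)^27 = 5,300 × 14.459890 = 76,637.4157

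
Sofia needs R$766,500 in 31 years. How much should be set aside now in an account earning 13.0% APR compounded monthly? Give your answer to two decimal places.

R$13,922.52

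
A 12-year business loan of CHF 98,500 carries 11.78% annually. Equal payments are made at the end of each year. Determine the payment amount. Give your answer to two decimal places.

PMT = 98500 / ( [1 − (1+0.1178)^(−12)] / 0.1178 ) = 98500 / 6.258037 = 15,739.7602

CHF 15,739.76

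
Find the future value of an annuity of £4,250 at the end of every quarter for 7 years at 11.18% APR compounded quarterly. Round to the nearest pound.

i = 0.1118/4 = 0.02795 per quarter; n = 7·4 = 28.
FV = 4250 × [(1+0.02795)^28 − 1] / 0.02795 = 4250 × 41.638396 = 176,963.1824

£176,963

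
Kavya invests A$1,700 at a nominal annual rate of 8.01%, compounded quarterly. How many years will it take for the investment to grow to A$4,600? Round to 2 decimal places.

Periodic rate i = 0.0801/4 = 0.020025.
(1+i)^n = 4600/1700 = 2.70588, so n = ln 2.70588 / ln 1.02002 = 50.2053 quarters
= 50.2053/4 years

12.55 years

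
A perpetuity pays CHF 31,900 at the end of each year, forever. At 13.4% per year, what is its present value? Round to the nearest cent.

CHF 238,059.70

PV = PMT / i = 31900 / 0.134 = 238,059.7015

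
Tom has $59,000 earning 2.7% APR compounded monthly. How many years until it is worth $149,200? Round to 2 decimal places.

34.40 years

Periodic rate i = 0.027/12 = 0.00225.
n = ln(149200/59000) / ln(1+0.00225) = ln(2.52881) / 0.002247 = 412.7971 months
= 412.7971/12 years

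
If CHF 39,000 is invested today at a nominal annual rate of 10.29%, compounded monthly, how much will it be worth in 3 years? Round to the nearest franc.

Periodic rate i = 0.1029/12 = 0.008575; n = 3 × 12 = 36 periods.
39,000 × (1+0.008575)^36 = 39,000 × 1.359863 = 53,034.6574

CHF 53,035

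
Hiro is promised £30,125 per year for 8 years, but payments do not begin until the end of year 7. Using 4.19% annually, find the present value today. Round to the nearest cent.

PV at t=6 (ordinary 8-year annuity): 30125 × a(8|0.0419) = 30125 × 6.680235 = 201,242.0812
PV₀ = 201,242.0812 / (1+0.0419)^6 = 201,242.0812 / 1.279252 = 157,312.2606

£157,312.26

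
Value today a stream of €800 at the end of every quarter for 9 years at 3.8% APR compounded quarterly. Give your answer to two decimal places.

i = 0.038/4 = 0.0095 per quarter; n = 9·4 = 36.
Annuity factor a(36|0.0095) = 30.368860; PV = 800 × 30.368860 = 24,295.0876

€24,295.09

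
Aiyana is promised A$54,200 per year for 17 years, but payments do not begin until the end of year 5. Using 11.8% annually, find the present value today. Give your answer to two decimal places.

A$249,861.13

PV at t=4 (ordinary 17-year annuity): 54200 × a(17|0.118) = 54200 × 7.202224 = 390,360.5467
Discount back 4 years: 390,360.5467 × (1+0.118)^(−4) = 390,360.5467 × 0.640078 = 249,861.1321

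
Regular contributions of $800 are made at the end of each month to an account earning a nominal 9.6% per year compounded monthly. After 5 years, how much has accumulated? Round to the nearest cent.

i = 0.096/12 = 0.008 per month; n = 5·12 = 60.
Accumulation factor s(60|0.008) = 76.623867; FV = 800 × 76.623867 = 61,299.0935

$61,299.09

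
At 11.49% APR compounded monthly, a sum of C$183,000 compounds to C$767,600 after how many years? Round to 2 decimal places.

Periodic rate i = 0.1149/12 = 0.009575.
(1+i)^n = 767600/183000 = 4.19454, so n = ln 4.19454 / ln 1.00957 = 150.4581 months
= 150.4581/12 years

12.54 years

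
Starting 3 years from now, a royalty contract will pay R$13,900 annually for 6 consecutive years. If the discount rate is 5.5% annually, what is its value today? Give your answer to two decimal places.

R$62,386.62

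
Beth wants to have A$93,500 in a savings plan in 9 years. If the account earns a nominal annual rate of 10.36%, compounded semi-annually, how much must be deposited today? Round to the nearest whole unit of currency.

Periodic rate i = 0.1036/2 = 0.0518; n = 9 × 2 = 18 periods.
PV = FV·(1+i)^(−n) = 93,500 × 0.402905 = 37,671.6476

A$37,672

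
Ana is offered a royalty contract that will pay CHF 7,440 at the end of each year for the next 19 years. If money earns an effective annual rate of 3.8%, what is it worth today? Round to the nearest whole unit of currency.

CHF 99,398

PV = PMT · [1 − (1+i)^(−n)] / i = 7440 · 13.359916 = 99,397.7776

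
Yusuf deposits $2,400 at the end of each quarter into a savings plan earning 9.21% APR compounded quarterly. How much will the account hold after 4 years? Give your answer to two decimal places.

$45,800.12

With 4 periods per year: i = 0.023025, n = 16.
Accumulation factor s(16|0.023025) = 19.083382; FV = 2400 × 19.083382 = 45,800.1164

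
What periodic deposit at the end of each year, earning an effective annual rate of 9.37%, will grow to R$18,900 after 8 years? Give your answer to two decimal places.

FV-annuity factor = 11.177373; PMT = 18900 / 11.177373 = 1,690.9161

R$1,690.92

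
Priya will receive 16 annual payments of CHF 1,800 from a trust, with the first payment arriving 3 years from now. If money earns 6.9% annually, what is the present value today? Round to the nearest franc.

Value one period before first payment (t=2): 1800 × [1 − (1+0.069)^(−16)] / 0.069 = 1800 × 9.509562 = 17,117.2108
PV₀ = 17,117.2108 / (1+0.069)^2 = 17,117.2108 / 1.142761 = 14,978.8196

CHF 14,979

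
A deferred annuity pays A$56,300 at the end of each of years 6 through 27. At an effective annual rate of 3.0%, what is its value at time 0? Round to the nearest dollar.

A$773,974

Value one period before first payment (t=5): 56300 × [1 − (1+0.03)^(−22)] / 0.03 = 56300 × 15.936917 = 897,248.4067
PV₀ = 897,248.4067 / (1+0.03)^5 = 897,248.4067 / 1.159274 = 773,974.3574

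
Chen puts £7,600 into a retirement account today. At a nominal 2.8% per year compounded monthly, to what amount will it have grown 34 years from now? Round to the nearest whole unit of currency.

£19,669

With 12 periods per year: i = 0.00233333, n = 408.
7,600 × (1+0.00233333)^408 = 7,600 × 2.588015 = 19,668.9117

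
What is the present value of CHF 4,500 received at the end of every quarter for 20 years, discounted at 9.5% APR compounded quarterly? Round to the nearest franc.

CHF 160,498

With 4 periods per year: i = 0.02375, n = 80.
PV = 4500 × [1 − (1+0.02375)^(−80)] / 0.02375 = 4500 × 35.666192 = 160,497.8653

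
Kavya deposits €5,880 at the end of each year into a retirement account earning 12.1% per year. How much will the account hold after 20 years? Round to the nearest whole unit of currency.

Accumulation factor s(20|0.121) = 72.892705; FV = 5880 × 72.892705 = 428,609.1041

€428,609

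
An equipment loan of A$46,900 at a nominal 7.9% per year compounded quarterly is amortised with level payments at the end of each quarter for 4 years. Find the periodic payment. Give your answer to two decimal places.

A$3,447.35

Periodic rate i = 0.079/4 = 0.01975; n = 4 × 4 = 16 periods.
Annuity-PV factor = 13.604637; PMT = 46900 / 13.604637 = 3,447.3541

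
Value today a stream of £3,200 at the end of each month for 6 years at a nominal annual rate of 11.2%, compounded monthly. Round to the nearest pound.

Periodic rate i = 0.112/12 = 0.00933333; n = 6 × 12 = 72 periods.
PV = PMT · [1 − (1+i)^(−n)] / i = 3200 · 52.255684 = 167,218.1889

£167,218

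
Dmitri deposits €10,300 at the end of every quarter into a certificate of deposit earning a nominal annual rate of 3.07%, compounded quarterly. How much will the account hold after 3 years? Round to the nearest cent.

€128,953.28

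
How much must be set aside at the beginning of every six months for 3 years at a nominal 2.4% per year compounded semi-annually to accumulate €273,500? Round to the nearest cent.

i = 0.024/2 = 0.012 per half-year; n = 3·2 = 6.
FV-annuity factor × (1+i) = 6.257101; PMT = 273500 / 6.257101 = 43,710.3386

€43,710.34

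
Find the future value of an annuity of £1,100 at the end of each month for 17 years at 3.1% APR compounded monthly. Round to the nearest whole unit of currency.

£294,953

Periodic rate i = 0.031/12 = 0.00258333; n = 17 × 12 = 204 periods.
Accumulation factor s(204|0.00258333) = 268.139036; FV = 1100 × 268.139036 = 294,952.9393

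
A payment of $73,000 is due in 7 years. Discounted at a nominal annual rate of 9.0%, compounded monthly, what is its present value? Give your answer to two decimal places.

i = 0.09/12 = 0.0075 per month; n = 7·12 = 84.
PV = 73,000 / (1 + 0.0075)^84 = 73,000 / 1.873202 = 38,970.7044

$38,970.70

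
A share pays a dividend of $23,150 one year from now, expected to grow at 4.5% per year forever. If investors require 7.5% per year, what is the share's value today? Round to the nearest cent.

$771,666.67

PV = PMT / (i − g) = 23150 / (0.075 − 0.045) = 23150 / 0.030000 = 771,666.6667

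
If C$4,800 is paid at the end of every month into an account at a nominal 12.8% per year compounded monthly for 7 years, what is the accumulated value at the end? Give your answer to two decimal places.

C$647,184.50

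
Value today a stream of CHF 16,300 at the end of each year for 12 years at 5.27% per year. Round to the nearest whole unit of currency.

Annuity factor a(12|0.0527) = 8.729814; PV = 16300 × 8.729814 = 142,295.9736

CHF 142,296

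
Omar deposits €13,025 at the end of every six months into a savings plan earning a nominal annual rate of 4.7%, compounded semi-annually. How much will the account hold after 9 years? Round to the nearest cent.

i = 0.047/2 = 0.0235 per half-year; n = 9·2 = 18.
Accumulation factor s(18|0.0235) = 22.088600; FV = 13025 × 22.088600 = 287,704.0144

€287,704.01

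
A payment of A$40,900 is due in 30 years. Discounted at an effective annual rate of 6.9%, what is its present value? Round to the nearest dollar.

A$5,526

PV = FV·(1+i)^(−n) = 40,900 × 0.135104 = 5,525.7617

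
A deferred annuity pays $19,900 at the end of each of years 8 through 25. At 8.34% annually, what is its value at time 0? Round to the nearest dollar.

PV at t=7 (ordinary 18-year annuity): 19900 × a(18|0.0834) = 19900 × 9.154873 = 182,181.9695
PV₀ = 182,181.9695 / (1+0.0834)^7 = 182,181.9695 / 1.751950 = 103,988.0835

$103,988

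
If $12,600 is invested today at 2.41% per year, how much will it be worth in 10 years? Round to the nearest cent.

$15,988.00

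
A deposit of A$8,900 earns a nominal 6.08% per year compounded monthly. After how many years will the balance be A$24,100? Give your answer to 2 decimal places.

Periodic rate i = 0.0608/12 = 0.00506667.
(1+i)^n = 24100/8900 = 2.70787, so n = ln 2.70787 / ln 1.00507 = 197.1083 months
= 197.1083/12 years

16.43 years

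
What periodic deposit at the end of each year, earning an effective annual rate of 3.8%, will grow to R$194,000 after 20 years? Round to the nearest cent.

R$6,651.20

PMT = 194000 / ( [(1+0.038)^20 − 1] / 0.038 ) = 194000 / 29.167663 = 6,651.2015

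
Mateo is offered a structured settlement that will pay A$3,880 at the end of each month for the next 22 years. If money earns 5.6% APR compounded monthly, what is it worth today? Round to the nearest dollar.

A$588,198

With 12 periods per year: i = 0.00466667, n = 264.
PV = 3880 × [1 − (1+0.00466667)^(−264)] / 0.00466667 = 3880 × 151.597341 = 588,197.6840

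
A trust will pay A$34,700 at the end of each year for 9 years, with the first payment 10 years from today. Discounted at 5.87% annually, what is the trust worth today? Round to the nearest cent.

Value one period before first payment (t=9): 34700 × [1 − (1+0.0587)^(−9)] / 0.0587 = 34700 × 6.840342 = 237,359.8669
Discount back 9 years: 237,359.8669 × (1+0.0587)^(−9) = 237,359.8669 × 0.598472 = 142,053.2166

A$142,053.22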